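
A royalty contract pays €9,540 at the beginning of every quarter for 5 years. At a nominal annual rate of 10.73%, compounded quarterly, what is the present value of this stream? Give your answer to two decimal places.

€150,110.10

Periodic rate i = 0.1073/4 = 0.026825; n = 5 × 4 = 20 periods.
PV = PMT · [1 − (1+i)^(−n)] / i × (1+i) = 9540 · 15.734811 = 150,110.0977
(Beginning-of-period payments → annuity-due factor ×(1+i).)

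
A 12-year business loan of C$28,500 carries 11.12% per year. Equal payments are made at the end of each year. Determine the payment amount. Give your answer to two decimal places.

Annuity-PV factor = 6.455409; PMT = 28500 / 6.455409 = 4,414.9025

C$4,414.90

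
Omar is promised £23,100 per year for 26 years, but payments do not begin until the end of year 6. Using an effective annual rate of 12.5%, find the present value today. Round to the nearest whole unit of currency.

£97,754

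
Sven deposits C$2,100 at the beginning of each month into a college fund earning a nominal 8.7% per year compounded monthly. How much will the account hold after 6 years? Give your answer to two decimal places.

C$199,042.44

With 12 periods per year: i = 0.00725, n = 72.
FV = 2100 × [(1+0.00725)^72 − 1] / 0.00725 × (1+i) = 2100 × 94.782114 = 199,042.4391
(Beginning-of-period payments → annuity-due factor ×(1+i).)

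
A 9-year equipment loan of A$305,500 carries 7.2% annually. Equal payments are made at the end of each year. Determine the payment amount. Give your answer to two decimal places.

PMT = 305500 / ( [1 − (1+0.072)^(−9)] / 0.072 ) = 305500 / 6.460161 = 47,289.8412

A$47,289.84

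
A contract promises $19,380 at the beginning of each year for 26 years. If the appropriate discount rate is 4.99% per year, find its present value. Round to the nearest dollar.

$292,795

PV = PMT · [1 − (1+i)^(−n)] / i × (1+i) = 19380 · 15.108081 = 292,794.6149
(annuity-due: payments at period start, so ×(1+i).)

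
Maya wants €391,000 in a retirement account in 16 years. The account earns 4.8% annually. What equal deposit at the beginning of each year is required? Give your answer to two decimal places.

PMT = 391000 / ( [(1+0.048)^16 − 1] / 0.048 × (1+i) ) = 391000 / 24.394184 = 16,028.4109

€16,028.41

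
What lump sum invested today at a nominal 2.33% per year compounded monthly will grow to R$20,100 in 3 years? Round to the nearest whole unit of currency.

R$18,744

Periodic rate i = 0.0233/12 = 0.00194167; n = 3 × 12 = 36 periods.
PV = 20,100 / (1 + 0.00194167)^36 = 20,100 / 1.072328 = 18,744.2603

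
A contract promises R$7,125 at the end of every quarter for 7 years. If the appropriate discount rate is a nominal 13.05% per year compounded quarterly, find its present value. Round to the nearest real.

Periodic rate i = 0.1305/4 = 0.032625; n = 7 × 4 = 28 periods.
Annuity factor a(28|0.032625) = 18.175906; PV = 7125 × 18.175906 = 129,503.3308

R$129,503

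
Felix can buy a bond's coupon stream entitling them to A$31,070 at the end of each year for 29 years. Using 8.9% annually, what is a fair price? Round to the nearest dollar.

PV = 31070 × [1 − (1+0.089)^(−29)] / 0.089 = 31070 × 10.287970 = 319,647.2286

A$319,647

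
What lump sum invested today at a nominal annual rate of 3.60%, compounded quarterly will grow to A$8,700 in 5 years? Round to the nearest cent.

i = 0.036/4 = 0.009 per quarter; n = 5·4 = 20.
PV = FV·(1+i)^(−n) = 8,700 × 0.835943 = 7,272.7043

A$7,272.70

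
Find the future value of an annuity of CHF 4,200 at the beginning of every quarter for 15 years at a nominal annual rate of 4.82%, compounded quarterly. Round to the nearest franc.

CHF 370,992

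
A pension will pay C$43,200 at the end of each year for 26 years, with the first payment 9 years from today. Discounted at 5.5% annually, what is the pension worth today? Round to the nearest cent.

C$384,586.56

Value one period before first payment (t=8): 43200 × [1 − (1+0.055)^(−26)] / 0.055 = 43200 × 13.662495 = 590,219.8017
PV₀ = 590,219.8017 / (1+0.055)^8 = 590,219.8017 / 1.534687 = 384,586.5562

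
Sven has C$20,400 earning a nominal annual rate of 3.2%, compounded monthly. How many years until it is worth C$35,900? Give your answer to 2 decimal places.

Periodic rate i = 0.032/12 = 0.00266667.
n = ln(35900/20400) / ln(1+0.00266667) = ln(1.75980) / 0.002663 = 212.2334 months
= 212.2334/12 years

17.69 years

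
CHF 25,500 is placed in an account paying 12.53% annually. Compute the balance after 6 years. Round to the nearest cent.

CHF 51,778.57

FV = PV·(1+i)^n = 25,500 × 2.030532 = 51,778.5750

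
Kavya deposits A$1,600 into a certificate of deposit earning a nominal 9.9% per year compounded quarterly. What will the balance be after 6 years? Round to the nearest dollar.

A$2,877

i = 0.099/4 = 0.02475 per quarter; n = 6·4 = 24.
1,600 × (1+0.02475)^24 = 1,600 × 1.798168 = 2,877.0687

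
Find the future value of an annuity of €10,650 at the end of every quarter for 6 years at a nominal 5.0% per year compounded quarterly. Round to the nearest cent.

€295,943.09

i = 0.05/4 = 0.0125 per quarter; n = 6·4 = 24.
FV = PMT · [(1+i)^n − 1] / i = 10650 · 27.788084 = 295,943.0950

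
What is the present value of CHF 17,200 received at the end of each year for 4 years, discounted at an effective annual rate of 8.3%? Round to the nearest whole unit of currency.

CHF 56,590

PV = PMT · [1 − (1+i)^(−n)] / i = 17200 · 3.290129 = 56,590.2264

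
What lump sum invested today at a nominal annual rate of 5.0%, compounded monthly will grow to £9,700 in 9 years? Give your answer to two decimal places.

Periodic rate i = 0.05/12 = 0.00416667; n = 9 × 12 = 108 periods.
PV = FV·(1+i)^(−n) = 9,700 × 0.638225 = 6,190.7781

£6,190.78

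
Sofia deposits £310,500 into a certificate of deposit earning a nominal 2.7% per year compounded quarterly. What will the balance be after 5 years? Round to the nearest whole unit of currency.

£355,218

With 4 periods per year: i = 0.00675, n = 20.
FV = PV·(1+i)^n = 310,500 × 1.144018 = 355,217.5137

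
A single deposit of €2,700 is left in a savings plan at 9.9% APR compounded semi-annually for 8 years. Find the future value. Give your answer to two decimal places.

€5,849.02

Periodic rate i = 0.099/2 = 0.0495; n = 8 × 2 = 16 periods.
FV = 2,700 × (1 + 0.0495)^16 = 5,849.0166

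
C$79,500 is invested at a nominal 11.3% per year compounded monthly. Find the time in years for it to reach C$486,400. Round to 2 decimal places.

Periodic rate i = 0.113/12 = 0.00941667.
(1+i)^n = 486400/79500 = 6.11824, so n = ln 6.11824 / ln 1.00942 = 193.2519 months
= 193.2519/12 years

16.10 years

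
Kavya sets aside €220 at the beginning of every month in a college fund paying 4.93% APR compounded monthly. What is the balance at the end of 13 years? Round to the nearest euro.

€48,161

With 12 periods per year: i = 0.00410833, n = 156.
FV = 220 × [(1+0.00410833)^156 − 1] / 0.00410833 × (1+i) = 220 × 218.915482 = 48,161.4060
Payments are at the start of each period, so multiply by (1+i).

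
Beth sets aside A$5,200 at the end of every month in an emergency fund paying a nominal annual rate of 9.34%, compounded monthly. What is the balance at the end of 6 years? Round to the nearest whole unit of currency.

A$499,452

With 12 periods per year: i = 0.00778333, n = 72.
Accumulation factor s(72|0.00778333) = 96.048460; FV = 5200 × 96.048460 = 499,451.9925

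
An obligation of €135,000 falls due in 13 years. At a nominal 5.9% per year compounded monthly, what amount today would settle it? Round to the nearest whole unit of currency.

€62,813

i = 0.059/12 = 0.00491667 per month; n = 13·12 = 156.
PV = 135,000 / (1 + 0.00491667)^156 = 135,000 / 2.149254 = 62,812.5040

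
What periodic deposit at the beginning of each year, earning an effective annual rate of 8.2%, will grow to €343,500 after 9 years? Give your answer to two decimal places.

PMT = 343500 / ( [(1+0.082)^9 − 1] / 0.082 × (1+i) ) = 343500 / 13.624877 = 25,211.2369

€25,211.24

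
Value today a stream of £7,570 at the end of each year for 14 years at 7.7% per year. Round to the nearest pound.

Annuity factor a(14|0.077) = 8.389855; PV = 7570 × 8.389855 = 63,511.2024

£63,511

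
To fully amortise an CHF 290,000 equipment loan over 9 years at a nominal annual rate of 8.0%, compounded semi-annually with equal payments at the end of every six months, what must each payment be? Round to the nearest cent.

Periodic rate i = 0.08/2 = 0.04; n = 9 × 2 = 18 periods.
Annuity-PV factor = 12.659297; PMT = 290000 / 12.659297 = 22,908.0652

CHF 22,908.07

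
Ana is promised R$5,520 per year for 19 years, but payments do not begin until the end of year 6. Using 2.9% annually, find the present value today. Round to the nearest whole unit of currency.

Value one period before first payment (t=5): 5520 × [1 − (1+0.029)^(−19)] / 0.029 = 5520 × 14.451424 = 79,771.8616
PV₀ = 79,771.8616 / (1+0.029)^5 = 79,771.8616 / 1.153657 = 69,146.9221

R$69,147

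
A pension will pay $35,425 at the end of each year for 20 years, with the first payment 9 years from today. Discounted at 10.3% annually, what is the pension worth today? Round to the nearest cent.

PV at t=8 (ordinary 20-year annuity): 35425 × a(20|0.103) = 35425 × 8.342103 = 295,518.9954
PV₀ = 295,518.9954 / (1+0.103)^8 = 295,518.9954 / 2.190807 = 134,890.4806

$134,890.48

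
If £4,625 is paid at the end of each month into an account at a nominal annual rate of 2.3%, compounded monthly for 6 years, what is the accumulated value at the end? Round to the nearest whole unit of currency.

£356,706

i = 0.023/12 = 0.00191667 per month; n = 6·12 = 72.
Accumulation factor s(72|0.00191667) = 77.125531; FV = 4625 × 77.125531 = 356,705.5804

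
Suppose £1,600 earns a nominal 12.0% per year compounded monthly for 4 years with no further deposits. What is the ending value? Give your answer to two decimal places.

£2,579.56

Periodic rate i = 0.12/12 = 0.01; n = 4 × 12 = 48 periods.
FV = 1,600 × (1 + 0.01)^48 = 2,579.5617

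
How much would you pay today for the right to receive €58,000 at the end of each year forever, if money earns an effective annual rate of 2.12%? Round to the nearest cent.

€2,735,849.06

PV = PMT / i = 58000 / 0.0212 = 2,735,849.0566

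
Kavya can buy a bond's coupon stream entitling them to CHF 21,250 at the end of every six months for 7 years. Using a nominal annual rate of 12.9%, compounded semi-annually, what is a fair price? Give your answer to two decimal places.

CHF 192,129.11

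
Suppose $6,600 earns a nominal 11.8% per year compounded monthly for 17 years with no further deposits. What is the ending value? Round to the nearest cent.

$48,582.87

With 12 periods per year: i = 0.00983333, n = 204.
FV = PV·(1+i)^n = 6,600 × 7.361041 = 48,582.8700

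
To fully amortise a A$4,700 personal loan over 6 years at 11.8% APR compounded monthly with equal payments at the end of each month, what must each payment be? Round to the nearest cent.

With 12 periods per year: i = 0.00983333, n = 72.
PMT = 4700 / ( [1 − (1+0.00983333)^(−72)] / 0.00983333 ) = 4700 / 51.423549 = 91.3978

A$91.40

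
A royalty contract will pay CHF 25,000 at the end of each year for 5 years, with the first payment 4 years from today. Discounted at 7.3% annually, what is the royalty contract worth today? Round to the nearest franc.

PV at t=3 (ordinary 5-year annuity): 25000 × a(5|0.073) = 25000 × 4.067472 = 101,686.7910
Discount back 3 years: 101,686.7910 × (1+0.073)^(−3) = 101,686.7910 × 0.809470 = 82,312.4211

CHF 82,312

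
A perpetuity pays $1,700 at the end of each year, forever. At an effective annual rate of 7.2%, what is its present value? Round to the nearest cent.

$23,611.11

PV = C/r = 1700/0.072 = 23,611.1111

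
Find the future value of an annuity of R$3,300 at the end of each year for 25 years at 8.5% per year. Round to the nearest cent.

R$259,603.71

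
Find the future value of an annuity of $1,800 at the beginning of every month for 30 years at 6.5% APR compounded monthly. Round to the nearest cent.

$2,001,905.79

i = 0.065/12 = 0.00541667 per month; n = 30·12 = 360.
FV = PMT · [(1+i)^n − 1] / i × (1+i) = 1800 · 1112.169885 = 2,001,905.7938
(Beginning-of-period payments → annuity-due factor ×(1+i).)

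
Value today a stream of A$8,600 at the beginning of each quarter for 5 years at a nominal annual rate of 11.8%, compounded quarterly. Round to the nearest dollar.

A$132,332

Periodic rate i = 0.118/4 = 0.0295; n = 5 × 4 = 20 periods.
PV = 8600 × [1 − (1+0.0295)^(−20)] / 0.0295 × (1+i) = 8600 × 15.387405 = 132,331.6788
(Beginning-of-period payments → annuity-due factor ×(1+i).)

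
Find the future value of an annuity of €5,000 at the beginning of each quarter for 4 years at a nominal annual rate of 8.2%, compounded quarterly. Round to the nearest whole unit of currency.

With 4 periods per year: i = 0.0205, n = 16.
FV = 5000 × [(1+0.0205)^16 − 1] / 0.0205 × (1+i) = 5000 × 19.095413 = 95,477.0657
(Beginning-of-period payments → annuity-due factor ×(1+i).)

€95,477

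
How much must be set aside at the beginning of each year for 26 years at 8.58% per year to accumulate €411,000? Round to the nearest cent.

€4,329.43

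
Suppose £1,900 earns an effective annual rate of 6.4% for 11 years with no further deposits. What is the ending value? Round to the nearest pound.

1,900 × (1+0.064)^11 = 1,900 × 1.978600 = 3,759.3392

£3,759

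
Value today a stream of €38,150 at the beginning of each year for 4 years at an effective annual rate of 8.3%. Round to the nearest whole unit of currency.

€135,936

PV = 38150 × [1 − (1+0.083)^(−4)] / 0.083 × (1+i) = 38150 × 3.563210 = 135,936.4687
(annuity-due: payments at period start, so ×(1+i).)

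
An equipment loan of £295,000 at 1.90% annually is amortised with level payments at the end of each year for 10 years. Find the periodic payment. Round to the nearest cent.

£32,669.73

Annuity-PV factor = 9.029765; PMT = 295000 / 9.029765 = 32,669.7323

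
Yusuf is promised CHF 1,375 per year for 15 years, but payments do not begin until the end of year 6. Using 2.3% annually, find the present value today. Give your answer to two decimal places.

Value one period before first payment (t=5): 1375 × [1 − (1+0.023)^(−15)] / 0.023 = 1375 × 12.565510 = 17,277.5758
PV₀ = 17,277.5758 / (1+0.023)^5 = 17,277.5758 / 1.120413 = 15,420.7195

CHF 15,420.72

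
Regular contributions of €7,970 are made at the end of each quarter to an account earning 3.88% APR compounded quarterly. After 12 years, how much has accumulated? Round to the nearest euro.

With 4 periods per year: i = 0.0097, n = 48.
Accumulation factor s(48|0.0097) = 60.762846; FV = 7970 × 60.762846 = 484,279.8808

€484,280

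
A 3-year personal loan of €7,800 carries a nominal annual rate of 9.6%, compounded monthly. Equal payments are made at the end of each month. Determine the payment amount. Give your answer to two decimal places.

€250.22

With 12 periods per year: i = 0.008, n = 36.
Annuity-PV factor = 31.172346; PMT = 7800 / 31.172346 = 250.2218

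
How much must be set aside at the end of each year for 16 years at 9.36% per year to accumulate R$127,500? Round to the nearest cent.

PMT = 127500 / ( [(1+0.0936)^16 − 1] / 0.0936 ) = 127500 / 34.031954 = 3,746.4790

R$3,746.48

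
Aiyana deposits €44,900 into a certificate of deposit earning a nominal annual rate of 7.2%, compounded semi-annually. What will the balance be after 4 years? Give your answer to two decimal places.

€59,583.28

With 2 periods per year: i = 0.036, n = 8.
44,900 × (1+0.036)^8 = 44,900 × 1.327022 = 59,583.2769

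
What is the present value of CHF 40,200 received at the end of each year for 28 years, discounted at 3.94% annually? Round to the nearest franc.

PV = 40200 × [1 − (1+0.0394)^(−28)] / 0.0394 = 40200 × 16.778941 = 674,513.4124

CHF 674,513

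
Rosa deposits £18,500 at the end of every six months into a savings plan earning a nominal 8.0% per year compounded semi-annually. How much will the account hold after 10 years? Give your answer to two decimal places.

£550,894.45

i = 0.08/2 = 0.04 per half-year; n = 10·2 = 20.
FV = PMT · [(1+i)^n − 1] / i = 18500 · 29.778079 = 550,894.4537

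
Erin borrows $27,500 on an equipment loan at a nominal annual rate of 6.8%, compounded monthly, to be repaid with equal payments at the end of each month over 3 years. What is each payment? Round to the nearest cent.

With 12 periods per year: i = 0.00566667, n = 36.
Annuity-PV factor = 32.482576; PMT = 27500 / 32.482576 = 846.6077

$846.61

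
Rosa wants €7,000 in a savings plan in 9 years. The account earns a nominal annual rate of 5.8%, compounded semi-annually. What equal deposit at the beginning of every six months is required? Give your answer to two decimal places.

With 2 periods per year: i = 0.029, n = 18.
FV-annuity factor × (1+i) = 23.877273; PMT = 7000 / 23.877273 = 293.1658

€293.17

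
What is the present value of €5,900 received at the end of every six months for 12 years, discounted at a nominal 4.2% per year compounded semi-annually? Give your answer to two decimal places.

With 2 periods per year: i = 0.021, n = 24.
PV = PMT · [1 − (1+i)^(−n)] / i = 5900 · 18.701404 = 110,338.2860

€110,338.29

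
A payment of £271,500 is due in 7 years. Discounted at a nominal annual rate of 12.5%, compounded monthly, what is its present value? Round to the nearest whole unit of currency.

£113,691

i = 0.125/12 = 0.0104167 per month; n = 7·12 = 84.
PV = FV·(1+i)^(−n) = 271,500 × 0.418753 = 113,691.4305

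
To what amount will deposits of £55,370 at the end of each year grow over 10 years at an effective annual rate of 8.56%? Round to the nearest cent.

£823,769.59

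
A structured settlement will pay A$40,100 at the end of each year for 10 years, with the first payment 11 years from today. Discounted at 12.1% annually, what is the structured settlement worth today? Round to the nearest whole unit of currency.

A$72,008

PV at t=10 (ordinary 10-year annuity): 40100 × a(10|0.121) = 40100 × 5.627169 = 225,649.4797
Discount back 10 years: 225,649.4797 × (1+0.121)^(−10) = 225,649.4797 × 0.319113 = 72,007.5792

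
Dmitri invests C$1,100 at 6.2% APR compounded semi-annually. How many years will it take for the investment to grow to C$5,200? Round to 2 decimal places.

25.44 years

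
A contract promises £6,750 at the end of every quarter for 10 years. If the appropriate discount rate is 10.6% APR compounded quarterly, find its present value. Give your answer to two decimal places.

£165,242.38

i = 0.106/4 = 0.0265 per quarter; n = 10·4 = 40.
PV = PMT · [1 − (1+i)^(−n)] / i = 6750 · 24.480353 = 165,242.3842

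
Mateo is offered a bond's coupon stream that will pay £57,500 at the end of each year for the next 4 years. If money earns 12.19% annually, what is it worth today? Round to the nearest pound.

PV = 57500 × [1 − (1+0.1219)^(−4)] / 0.1219 = 57500 × 3.025235 = 173,951.0086

£173,951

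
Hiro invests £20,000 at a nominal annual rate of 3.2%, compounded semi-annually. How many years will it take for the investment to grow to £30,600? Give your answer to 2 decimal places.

13.40 years

Periodic rate i = 0.032/2 = 0.016.
(1+i)^n = 30600/20000 = 1.53000, so n = ln 1.53000 / ln 1.016 = 26.7913 half-years
= 26.7913/2 years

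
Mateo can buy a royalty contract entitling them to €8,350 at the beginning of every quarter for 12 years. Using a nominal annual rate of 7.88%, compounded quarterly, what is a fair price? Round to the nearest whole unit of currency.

€262,768

i = 0.0788/4 = 0.0197 per quarter; n = 12·4 = 48.
PV = PMT · [1 − (1+i)^(−n)] / i × (1+i) = 8350 · 31.469178 = 262,767.6342
(annuity-due: payments at period start, so ×(1+i).)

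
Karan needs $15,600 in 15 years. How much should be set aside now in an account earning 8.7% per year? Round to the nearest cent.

$4,463.56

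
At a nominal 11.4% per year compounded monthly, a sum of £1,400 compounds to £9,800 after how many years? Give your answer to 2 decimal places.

17.15 years

Periodic rate i = 0.114/12 = 0.0095.
n = ln(9800/1400) / ln(1+0.0095) = ln(7.00000) / 0.009455 = 205.8041 months
= 205.8041/12 years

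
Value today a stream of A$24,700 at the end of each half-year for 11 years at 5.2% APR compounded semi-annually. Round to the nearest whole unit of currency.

Periodic rate i = 0.052/2 = 0.026; n = 11 × 2 = 22 periods.
PV = PMT · [1 − (1+i)^(−n)] / i = 24700 · 16.594765 = 409,890.6840

A$409,891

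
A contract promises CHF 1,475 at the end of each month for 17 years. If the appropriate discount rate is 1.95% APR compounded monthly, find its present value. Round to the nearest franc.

CHF 255,934

With 12 periods per year: i = 0.001625, n = 204.
PV = PMT · [1 − (1+i)^(−n)] / i = 1475 · 173.514264 = 255,933.5400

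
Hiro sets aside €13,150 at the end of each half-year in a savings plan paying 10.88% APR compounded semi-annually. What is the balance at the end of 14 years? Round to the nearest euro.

With 2 periods per year: i = 0.0544, n = 28.
Accumulation factor s(28|0.0544) = 62.630182; FV = 13150 × 62.630182 = 823,586.8970

€823,587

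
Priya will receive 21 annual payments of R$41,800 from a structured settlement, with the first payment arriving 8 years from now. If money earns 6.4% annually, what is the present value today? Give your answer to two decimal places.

R$308,080.64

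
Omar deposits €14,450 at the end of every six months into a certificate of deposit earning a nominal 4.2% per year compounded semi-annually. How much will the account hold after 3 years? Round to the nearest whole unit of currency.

€91,381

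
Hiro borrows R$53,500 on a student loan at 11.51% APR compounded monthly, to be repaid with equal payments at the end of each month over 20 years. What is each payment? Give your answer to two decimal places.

With 12 periods per year: i = 0.00959167, n = 240.
PMT = 53500 / ( [1 − (1+0.00959167)^(−240)] / 0.00959167 ) = 53500 / 93.710283 = 570.9085

R$570.91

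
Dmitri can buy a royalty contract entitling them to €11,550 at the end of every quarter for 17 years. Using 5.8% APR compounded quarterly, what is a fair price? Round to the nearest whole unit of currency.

i = 0.058/4 = 0.0145 per quarter; n = 17·4 = 68.
Annuity factor a(68|0.0145) = 43.054020; PV = 11550 × 43.054020 = 497,273.9337

€497,274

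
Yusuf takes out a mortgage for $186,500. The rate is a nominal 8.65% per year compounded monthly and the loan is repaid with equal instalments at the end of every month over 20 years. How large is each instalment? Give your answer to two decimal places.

Periodic rate i = 0.0865/12 = 0.00720833; n = 20 × 12 = 240 periods.
Annuity-PV factor = 113.980862; PMT = 186500 / 113.980862 = 1,636.2396

$1,636.24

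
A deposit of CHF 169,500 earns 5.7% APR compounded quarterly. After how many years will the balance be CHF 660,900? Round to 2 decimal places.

Periodic rate i = 0.057/4 = 0.01425.
(1+i)^n = 660900/169500 = 3.89912, so n = ln 3.89912 / ln 1.01425 = 96.1700 quarters
= 96.1700/4 years

24.04 years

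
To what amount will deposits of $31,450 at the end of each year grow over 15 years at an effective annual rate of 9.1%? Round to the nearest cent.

$930,688.98

Accumulation factor s(15|0.091) = 29.592654; FV = 31450 × 29.592654 = 930,688.9835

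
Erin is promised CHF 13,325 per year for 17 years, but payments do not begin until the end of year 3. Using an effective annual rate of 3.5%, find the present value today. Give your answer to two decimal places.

CHF 157,370.16

Value one period before first payment (t=2): 13325 × [1 − (1+0.035)^(−17)] / 0.035 = 13325 × 12.651321 = 168,578.8468
PV₀ = 168,578.8468 / (1+0.035)^2 = 168,578.8468 / 1.071225 = 157,370.1574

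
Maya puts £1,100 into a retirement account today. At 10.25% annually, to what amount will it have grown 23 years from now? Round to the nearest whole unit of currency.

FV = PV·(1+i)^n = 1,100 × 9.434258 = 10,377.6840

£10,378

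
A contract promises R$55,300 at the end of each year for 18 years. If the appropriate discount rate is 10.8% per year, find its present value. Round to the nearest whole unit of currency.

R$431,205

PV = PMT · [1 − (1+i)^(−n)] / i = 55300 · 7.797551 = 431,204.5970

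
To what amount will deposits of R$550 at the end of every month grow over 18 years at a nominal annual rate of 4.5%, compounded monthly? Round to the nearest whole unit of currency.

R$182,527

With 12 periods per year: i = 0.00375, n = 216.
Accumulation factor s(216|0.00375) = 331.868018; FV = 550 × 331.868018 = 182,527.4097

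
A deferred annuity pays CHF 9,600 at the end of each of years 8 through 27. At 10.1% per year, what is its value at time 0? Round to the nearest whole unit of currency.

CHF 41,392

PV at t=7 (ordinary 20-year annuity): 9600 × a(20|0.101) = 9600 × 8.455776 = 81,175.4478
PV₀ = 81,175.4478 / (1+0.101)^7 = 81,175.4478 / 1.961152 = 41,391.7187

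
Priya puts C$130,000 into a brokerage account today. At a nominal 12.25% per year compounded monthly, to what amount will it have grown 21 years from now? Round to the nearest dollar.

C$1,680,745

i = 0.1225/12 = 0.0102083 per month; n = 21·12 = 252.
FV = 130,000 × (1 + 0.0102083)^252 = 1,680,745.3979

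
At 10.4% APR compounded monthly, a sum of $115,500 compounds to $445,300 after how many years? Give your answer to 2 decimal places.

Periodic rate i = 0.104/12 = 0.00866667.
n = ln(445300/115500) / ln(1+0.00866667) = ln(3.85541) / 0.008629 = 156.3827 months
= 156.3827/12 years

13.03 years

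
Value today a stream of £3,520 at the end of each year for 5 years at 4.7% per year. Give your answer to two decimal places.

£15,366.97

PV = 3520 × [1 − (1+0.047)^(−5)] / 0.047 = 3520 × 4.365617 = 15,366.9732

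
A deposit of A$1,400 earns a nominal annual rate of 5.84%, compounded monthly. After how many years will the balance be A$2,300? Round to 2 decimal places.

Periodic rate i = 0.0584/12 = 0.00486667.
(1+i)^n = 2300/1400 = 1.64286, so n = ln 1.64286 / ln 1.00487 = 102.2556 months
= 102.2556/12 years

8.52 years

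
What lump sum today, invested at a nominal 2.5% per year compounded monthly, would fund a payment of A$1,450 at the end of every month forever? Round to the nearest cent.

A$696,000.00

Periodic rate i = 0.025/12 = 0.00208333.
PV = C/r = 1450/0.00208333 = 696,000.0000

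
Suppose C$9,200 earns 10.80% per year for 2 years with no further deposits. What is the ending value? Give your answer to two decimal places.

9,200 × (1+0.108)^2 = 9,200 × 1.227664 = 11,294.5088

C$11,294.51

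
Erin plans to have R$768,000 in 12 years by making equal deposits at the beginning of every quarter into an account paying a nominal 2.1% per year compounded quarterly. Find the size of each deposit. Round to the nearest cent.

R$14,036.63

i = 0.021/4 = 0.00525 per quarter; n = 12·4 = 48.
PMT = 768000 / ( [(1+0.00525)^48 − 1] / 0.00525 × (1+i) ) = 768000 / 54.713977 = 14,036.6328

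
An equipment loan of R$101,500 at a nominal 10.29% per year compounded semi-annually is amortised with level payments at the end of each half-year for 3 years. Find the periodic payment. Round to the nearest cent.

With 2 periods per year: i = 0.05145, n = 6.
Annuity-PV factor = 5.052240; PMT = 101500 / 5.052240 = 20,090.0980

R$20,090.10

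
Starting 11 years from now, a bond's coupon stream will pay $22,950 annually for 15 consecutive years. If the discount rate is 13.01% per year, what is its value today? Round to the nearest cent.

$43,629.68

Value one period before first payment (t=10): 22950 × [1 − (1+0.1301)^(−15)] / 0.1301 = 22950 × 6.459042 = 148,235.0098
Discount back 10 years: 148,235.0098 × (1+0.1301)^(−10) = 148,235.0098 × 0.294328 = 43,629.6810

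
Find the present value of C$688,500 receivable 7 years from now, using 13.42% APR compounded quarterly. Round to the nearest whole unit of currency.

Periodic rate i = 0.1342/4 = 0.03355; n = 7 × 4 = 28 periods.
Discount factor = (1+0.03355)^(−28) = 0.396934; PV = 688,500 × 0.396934 = 273,289.0228

C$273,289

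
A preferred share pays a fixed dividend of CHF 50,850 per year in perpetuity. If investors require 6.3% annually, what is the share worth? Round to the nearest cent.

CHF 807,142.86

PV = C/r = 50850/0.063 = 807,142.8571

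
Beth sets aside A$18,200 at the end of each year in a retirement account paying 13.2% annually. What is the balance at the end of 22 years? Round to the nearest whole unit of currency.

A$1,971,326

FV = 18200 × [(1+0.132)^22 − 1] / 0.132 = 18200 × 108.314642 = 1,971,326.4809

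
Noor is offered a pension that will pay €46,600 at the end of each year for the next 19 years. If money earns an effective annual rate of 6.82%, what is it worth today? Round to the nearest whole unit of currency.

Annuity factor a(19|0.0682) = 10.476588; PV = 46600 × 10.476588 = 488,208.9960

€488,209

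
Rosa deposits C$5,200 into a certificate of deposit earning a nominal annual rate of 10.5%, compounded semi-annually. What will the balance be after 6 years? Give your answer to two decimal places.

C$9,608.79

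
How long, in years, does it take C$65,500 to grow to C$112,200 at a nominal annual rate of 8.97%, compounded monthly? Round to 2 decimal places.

Periodic rate i = 0.0897/12 = 0.007475.
(1+i)^n = 112200/65500 = 1.71298, so n = ln 1.71298 / ln 1.00747 = 72.2732 months
= 72.2732/12 years

6.02 years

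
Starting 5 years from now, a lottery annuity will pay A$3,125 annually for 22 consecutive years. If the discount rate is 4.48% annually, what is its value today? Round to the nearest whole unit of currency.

Value one period before first payment (t=4): 3125 × [1 − (1+0.0448)^(−22)] / 0.0448 = 3125 × 13.810198 = 43,156.8673
Discount back 4 years: 43,156.8673 × (1+0.0448)^(−4) = 43,156.8673 × 0.839204 = 36,217.3989

A$36,217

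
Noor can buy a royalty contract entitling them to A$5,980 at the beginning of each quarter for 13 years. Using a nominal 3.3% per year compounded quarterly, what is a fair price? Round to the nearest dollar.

With 4 periods per year: i = 0.00825, n = 52.
PV = PMT · [1 − (1+i)^(−n)] / i × (1+i) = 5980 · 42.492305 = 254,103.9861
(annuity-due: payments at period start, so ×(1+i).)

A$254,104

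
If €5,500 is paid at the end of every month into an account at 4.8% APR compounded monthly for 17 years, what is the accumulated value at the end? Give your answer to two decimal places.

Periodic rate i = 0.048/12 = 0.004; n = 17 × 12 = 204 periods.
Accumulation factor s(204|0.004) = 314.439530; FV = 5500 × 314.439530 = 1,729,417.4161

€1,729,417.42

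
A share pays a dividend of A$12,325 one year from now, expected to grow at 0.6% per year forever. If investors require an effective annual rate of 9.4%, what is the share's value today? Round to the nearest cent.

A$140,056.82

PV = PMT / (i − g) = 12325 / (0.094 − 0.006) = 12325 / 0.088000 = 140,056.8182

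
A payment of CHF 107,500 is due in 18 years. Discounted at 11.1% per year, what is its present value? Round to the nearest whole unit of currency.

CHF 16,164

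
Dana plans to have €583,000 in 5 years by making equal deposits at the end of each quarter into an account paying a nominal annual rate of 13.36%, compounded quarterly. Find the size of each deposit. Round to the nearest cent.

€20,956.69

With 4 periods per year: i = 0.0334, n = 20.
FV-annuity factor = 27.819281; PMT = 583000 / 27.819281 = 20,956.6884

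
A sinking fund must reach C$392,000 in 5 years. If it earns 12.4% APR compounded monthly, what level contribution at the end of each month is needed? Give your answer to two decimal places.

i = 0.124/12 = 0.0103333 per month; n = 5·12 = 60.
PMT = 392000 / ( [(1+0.0103333)^60 − 1] / 0.0103333 ) = 392000 / 82.550650 = 4,748.5998

C$4,748.60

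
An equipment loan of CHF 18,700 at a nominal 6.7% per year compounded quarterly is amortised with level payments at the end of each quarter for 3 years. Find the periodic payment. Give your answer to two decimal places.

i = 0.067/4 = 0.01675 per quarter; n = 3·4 = 12.
Annuity-PV factor = 10.789538; PMT = 18700 / 10.789538 = 1,733.1604

CHF 1,733.16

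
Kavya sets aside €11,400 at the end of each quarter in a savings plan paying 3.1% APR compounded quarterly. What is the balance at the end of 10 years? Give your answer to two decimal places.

With 4 periods per year: i = 0.00775, n = 40.
FV = PMT · [(1+i)^n − 1] / i = 11400 · 46.683443 = 532,191.2544

€532,191.25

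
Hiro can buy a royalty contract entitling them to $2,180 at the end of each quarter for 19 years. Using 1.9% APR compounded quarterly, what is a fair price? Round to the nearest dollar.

i = 0.019/4 = 0.00475 per quarter; n = 19·4 = 76.
Annuity factor a(76|0.00475) = 63.668434; PV = 2180 × 63.668434 = 138,797.1855

$138,797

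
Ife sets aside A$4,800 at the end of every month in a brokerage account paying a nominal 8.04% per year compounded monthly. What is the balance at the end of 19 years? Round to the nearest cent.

A$2,567,422.77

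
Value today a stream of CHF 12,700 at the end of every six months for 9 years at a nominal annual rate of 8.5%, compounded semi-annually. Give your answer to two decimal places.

i = 0.085/2 = 0.0425 per half-year; n = 9·2 = 18.
PV = PMT · [1 − (1+i)^(−n)] / i = 12700 · 12.405900 = 157,554.9281

CHF 157,554.93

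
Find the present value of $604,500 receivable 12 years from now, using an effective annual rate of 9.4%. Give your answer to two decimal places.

$205,678.28

PV = FV·(1+i)^(−n) = 604,500 × 0.340245 = 205,678.2845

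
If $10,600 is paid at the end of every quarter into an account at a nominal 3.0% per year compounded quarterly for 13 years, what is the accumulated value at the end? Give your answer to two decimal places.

i = 0.03/4 = 0.0075 per quarter; n = 13·4 = 52.
FV = 10600 × [(1+0.0075)^52 − 1] / 0.0075 = 10600 × 63.311068 = 671,097.3245

$671,097.32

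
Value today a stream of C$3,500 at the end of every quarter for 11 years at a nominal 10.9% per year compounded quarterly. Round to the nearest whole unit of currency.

C$89,090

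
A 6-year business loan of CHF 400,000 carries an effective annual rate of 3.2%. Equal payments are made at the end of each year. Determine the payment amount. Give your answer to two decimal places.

CHF 74,329.21

Annuity-PV factor = 5.381465; PMT = 400000 / 5.381465 = 74,329.2052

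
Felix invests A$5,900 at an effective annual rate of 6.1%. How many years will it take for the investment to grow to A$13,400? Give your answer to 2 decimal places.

n = ln(13400/5900) / ln(1+0.061) = ln(2.27119) / 0.059212 = 13.8537 years

13.85 years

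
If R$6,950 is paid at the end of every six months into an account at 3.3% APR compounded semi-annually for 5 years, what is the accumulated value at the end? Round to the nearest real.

With 2 periods per year: i = 0.0165, n = 10.
FV = PMT · [(1+i)^n − 1] / i = 6950 · 10.776132 = 74,894.1194

R$74,894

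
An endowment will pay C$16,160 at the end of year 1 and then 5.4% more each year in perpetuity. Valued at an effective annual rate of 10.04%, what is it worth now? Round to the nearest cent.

C$348,275.86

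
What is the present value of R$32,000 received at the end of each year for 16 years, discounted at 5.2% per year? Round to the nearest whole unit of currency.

R$341,924

PV = PMT · [1 − (1+i)^(−n)] / i = 32000 · 10.685125 = 341,923.9932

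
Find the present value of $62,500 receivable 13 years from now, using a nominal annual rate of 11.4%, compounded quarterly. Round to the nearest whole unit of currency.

Periodic rate i = 0.114/4 = 0.0285; n = 13 × 4 = 52 periods.
PV = 62,500 / (1 + 0.0285)^52 = 62,500 / 4.311450 = 14,496.2818

$14,496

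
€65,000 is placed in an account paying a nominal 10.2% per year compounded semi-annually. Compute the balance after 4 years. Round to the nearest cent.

With 2 periods per year: i = 0.051, n = 8.
FV = 65,000 × (1 + 0.051)^8 = 96,768.7397

€96,768.74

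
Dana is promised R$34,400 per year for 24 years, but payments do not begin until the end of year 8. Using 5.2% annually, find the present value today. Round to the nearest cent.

R$326,496.50

Value one period before first payment (t=7): 34400 × [1 − (1+0.052)^(−24)] / 0.052 = 34400 × 13.534128 = 465,573.9888
Discount back 7 years: 465,573.9888 × (1+0.052)^(−7) = 465,573.9888 × 0.701277 = 326,496.4999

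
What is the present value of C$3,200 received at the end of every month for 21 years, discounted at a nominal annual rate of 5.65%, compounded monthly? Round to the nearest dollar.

C$471,580

With 12 periods per year: i = 0.00470833, n = 252.
PV = 3200 × [1 − (1+0.00470833)^(−252)] / 0.00470833 = 3200 × 147.368675 = 471,579.7586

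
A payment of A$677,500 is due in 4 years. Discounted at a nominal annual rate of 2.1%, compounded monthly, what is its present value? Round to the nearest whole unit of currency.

Periodic rate i = 0.021/12 = 0.00175; n = 4 × 12 = 48 periods.
Discount factor = (1+0.00175)^(−48) = 0.919499; PV = 677,500 × 0.919499 = 622,960.4086

A$622,960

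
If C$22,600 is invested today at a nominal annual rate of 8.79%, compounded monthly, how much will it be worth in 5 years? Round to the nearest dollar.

Periodic rate i = 0.0879/12 = 0.007325; n = 5 × 12 = 60 periods.
FV = PV·(1+i)^n = 22,600 × 1.549447 = 35,017.5042

C$35,018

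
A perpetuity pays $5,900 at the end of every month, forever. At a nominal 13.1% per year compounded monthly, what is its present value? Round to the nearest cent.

Periodic rate i = 0.131/12 = 0.0109167.
PV = PMT / i = 5900 / 0.0109167 = 540,458.0153

$540,458.02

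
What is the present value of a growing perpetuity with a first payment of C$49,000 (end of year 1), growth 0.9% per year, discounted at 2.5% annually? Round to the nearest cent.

PV = PMT / (i − g) = 49000 / (0.025 − 0.009) = 49000 / 0.016000 = 3,062,500.0000

C$3,062,500.00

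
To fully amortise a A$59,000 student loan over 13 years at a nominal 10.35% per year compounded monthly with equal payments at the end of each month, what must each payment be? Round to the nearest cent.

A$689.45

Periodic rate i = 0.1035/12 = 0.008625; n = 13 × 12 = 156 periods.
Annuity-PV factor = 85.574934; PMT = 59000 / 85.574934 = 689.4542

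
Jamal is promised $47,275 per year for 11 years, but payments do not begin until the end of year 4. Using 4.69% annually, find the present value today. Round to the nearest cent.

$347,879.90

Value one period before first payment (t=3): 47275 × [1 − (1+0.0469)^(−11)] / 0.0469 = 47275 × 8.443323 = 399,158.0913
Discount back 3 years: 399,158.0913 × (1+0.0469)^(−3) = 399,158.0913 × 0.871534 = 347,879.9010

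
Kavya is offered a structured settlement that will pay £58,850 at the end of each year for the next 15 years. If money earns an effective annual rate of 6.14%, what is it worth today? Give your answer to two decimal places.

Annuity factor a(15|0.0614) = 9.624020; PV = 58850 × 9.624020 = 566,373.5657

£566,373.57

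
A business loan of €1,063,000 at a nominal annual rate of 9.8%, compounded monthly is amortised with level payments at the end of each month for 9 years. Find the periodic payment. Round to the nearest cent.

With 12 periods per year: i = 0.00816667, n = 108.
Annuity-PV factor = 71.578822; PMT = 1.063e+06 / 71.578822 = 14,850.7614

€14,850.76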